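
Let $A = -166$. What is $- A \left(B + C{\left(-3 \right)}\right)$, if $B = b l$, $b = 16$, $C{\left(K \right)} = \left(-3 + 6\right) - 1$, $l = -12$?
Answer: $-31540$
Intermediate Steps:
$C{\left(K \right)} = 2$ ($C{\left(K \right)} = 3 - 1 = 2$)
$B = -192$ ($B = 16 \left(-12\right) = -192$)
$- A \left(B + C{\left(-3 \right)}\right) = \left(-1\right) \left(-166\right) \left(-192 + 2\right) = 166 \left(-190\right) = -31540$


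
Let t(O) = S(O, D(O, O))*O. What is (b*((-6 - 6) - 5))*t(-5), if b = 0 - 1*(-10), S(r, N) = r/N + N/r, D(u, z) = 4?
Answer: -3485/2 ≈ -1742.5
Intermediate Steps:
S(r, N) = N/r + r/N
t(O) = O*(4/O + O/4) (t(O) = (4/O + O/4)*O = O*(4/O + O/4))
b = 10 (b = 0 + 10 = 10)
(b*((-6 - 6) - 5))*t(-5) = (10*((-6 - 6) - 5))*(4 + (¼)*(-5)²) = (10*(-12 - 5))*(4 + (¼)*25) = (10*(-17))*(4 + 25/4) = -170*41/4 = -3485/2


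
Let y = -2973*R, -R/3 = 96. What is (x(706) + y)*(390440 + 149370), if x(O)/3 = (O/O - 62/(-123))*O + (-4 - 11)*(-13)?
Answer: 19033581301990/41 ≈ 4.6423e+11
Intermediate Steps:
R = -288 (R = -3*96 = -288)
x(O) = 585 + 185*O/41 (x(O) = 3*((O/O - 62/(-123))*O + (-4 - 11)*(-13)) = 3*((1 - 62*(-1/123))*O - 15*(-13)) = 3*((1 + 62/123)*O + 195) = 3*(185*O/123 + 195) = 3*(195 + 185*O/123) = 585 + 185*O/41)
y = 856224 (y = -2973*(-288) = 856224)
(x(706) + y)*(390440 + 149370) = ((585 + (185/41)*706) + 856224)*(390440 + 149370) = ((585 + 130610/41) + 856224)*539810 = (154595/41 + 856224)*539810 = (35259779/41)*539810 = 19033581301990/41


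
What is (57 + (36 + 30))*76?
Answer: 9348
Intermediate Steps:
(57 + (36 + 30))*76 = (57 + 66)*76 = 123*76 = 9348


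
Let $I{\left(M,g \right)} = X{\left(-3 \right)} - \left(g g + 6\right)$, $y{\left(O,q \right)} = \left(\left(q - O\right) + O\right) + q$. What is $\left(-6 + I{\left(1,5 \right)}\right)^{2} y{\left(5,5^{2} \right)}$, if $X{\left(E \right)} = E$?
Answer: $80000$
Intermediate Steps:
$y{\left(O,q \right)} = 2 q$ ($y{\left(O,q \right)} = q + q = 2 q$)
$I{\left(M,g \right)} = -9 - g^{2}$ ($I{\left(M,g \right)} = -3 - \left(g g + 6\right) = -3 - \left(g^{2} + 6\right) = -3 - \left(6 + g^{2}\right) = -9 - g^{2}$)
$\left(-6 + I{\left(1,5 \right)}\right)^{2} y{\left(5,5^{2} \right)} = \left(-6 - 34\right)^{2} \cdot 2 \cdot 5^{2} = \left(-6 - 34\right)^{2} \cdot 2 \cdot 25 = \left(-6 - 34\right)^{2} \cdot 50 = \left(-40\right)^{2} \cdot 50 = 1600 \cdot 50 = 80000$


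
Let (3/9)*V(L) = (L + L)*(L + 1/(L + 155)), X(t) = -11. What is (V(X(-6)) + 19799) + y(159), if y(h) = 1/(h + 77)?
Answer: 29062757/1416 ≈ 20525.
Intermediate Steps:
y(h) = 1/(77 + h)
V(L) = 6*L*(L + 1/(155 + L)) (V(L) = 3*((L + L)*(L + 1/(L + 155))) = 3*((2*L)*(L + 1/(155 + L))) = 3*(2*L*(L + 1/(155 + L))) = 6*L*(L + 1/(155 + L)))
(V(X(-6)) + 19799) + y(159) = (6*(-11)*(1 + (-11)² + 155*(-11))/(155 - 11) + 19799) + 1/(77 + 159) = (6*(-11)*(1 + 121 - 1705)/144 + 19799) + 1/236 = (6*(-11)*(1/144)*(-1583) + 19799) + 1/236 = (17413/24 + 19799) + 1/236 = 492589/24 + 1/236 = 29062757/1416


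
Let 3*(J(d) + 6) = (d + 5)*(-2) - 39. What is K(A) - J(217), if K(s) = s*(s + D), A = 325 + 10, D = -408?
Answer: -24288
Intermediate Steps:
A = 335
K(s) = s*(-408 + s) (K(s) = s*(s - 408) = s*(-408 + s))
J(d) = -67/3 - 2*d/3 (J(d) = -6 + ((d + 5)*(-2) - 39)/3 = -6 + ((5 + d)*(-2) - 39)/3 = -6 + ((-10 - 2*d) - 39)/3 = -6 + (-49 - 2*d)/3 = -6 + (-49/3 - 2*d/3) = -67/3 - 2*d/3)
K(A) - J(217) = 335*(-408 + 335) - (-67/3 - ⅔*217) = 335*(-73) - (-67/3 - 434/3) = -24455 - 1*(-167) = -24455 + 167 = -24288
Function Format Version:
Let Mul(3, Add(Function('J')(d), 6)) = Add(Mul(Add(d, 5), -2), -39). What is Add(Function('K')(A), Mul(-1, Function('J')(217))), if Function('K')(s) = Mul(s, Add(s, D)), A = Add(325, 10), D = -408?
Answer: -24288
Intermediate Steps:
A = 335
Function('K')(s) = Mul(s, Add(-408, s)) (Function('K')(s) = Mul(s, Add(s, -408)) = Mul(s, Add(-408, s)))
Function('J')(d) = Add(Rational(-67, 3), Mul(Rational(-2, 3), d)) (Function('J')(d) = Add(-6, Mul(Rational(1, 3), Add(Mul(Add(d, 5), -2), -39))) = Add(-6, Mul(Rational(1, 3), Add(Mul(Add(5, d), -2), -39))) = Add(-6, Mul(Rational(1, 3), Add(Add(-10, Mul(-2, d)), -39))) = Add(-6, Mul(Rational(1, 3), Add(-49, Mul(-2, d)))) = Add(-6, Add(Rational(-49, 3), Mul(Rational(-2, 3), d))) = Add(Rational(-67, 3), Mul(Rational(-2, 3), d)))
Add(Function('K')(A), Mul(-1, Function('J')(217))) = Add(Mul(335, Add(-408, 335)), Mul(-1, Add(Rational(-67, 3), Mul(Rational(-2, 3), 217)))) = Add(Mul(335, -73), Mul(-1, Add(Rational(-67, 3), Rational(-434, 3)))) = Add(-24455, Mul(-1, -167)) = Add(-24455, 167) = -24288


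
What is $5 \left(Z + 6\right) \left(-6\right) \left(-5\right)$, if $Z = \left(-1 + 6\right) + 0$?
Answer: $1650$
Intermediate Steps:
$Z = 5$ ($Z = 5 + 0 = 5$)
$5 \left(Z + 6\right) \left(-6\right) \left(-5\right) = 5 \left(5 + 6\right) \left(-6\right) \left(-5\right) = 5 \cdot 11 \left(-6\right) \left(-5\right) = 55 \left(-6\right) \left(-5\right) = \left(-330\right) \left(-5\right) = 1650$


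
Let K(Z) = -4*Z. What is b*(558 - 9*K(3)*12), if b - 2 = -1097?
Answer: -2030130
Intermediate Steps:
b = -1095 (b = 2 - 1097 = -1095)
b*(558 - 9*K(3)*12) = -1095*(558 - (-36)*3*12) = -1095*(558 - 9*(-12)*12) = -1095*(558 + 108*12) = -1095*(558 + 1296) = -1095*1854 = -2030130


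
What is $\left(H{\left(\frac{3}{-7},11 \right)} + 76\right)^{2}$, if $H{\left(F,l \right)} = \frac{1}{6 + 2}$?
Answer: $\frac{370881}{64} \approx 5795.0$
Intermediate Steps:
$H{\left(F,l \right)} = \frac{1}{8}$
$\left(H{\left(\frac{3}{-7},11 \right)} + 76\right)^{2} = \left(\frac{1}{8} + 76\right)^{2} = \left(\frac{609}{8}\right)^{2} = \frac{370881}{64}$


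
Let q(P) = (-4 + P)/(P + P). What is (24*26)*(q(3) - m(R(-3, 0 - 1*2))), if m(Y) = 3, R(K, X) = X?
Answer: -1976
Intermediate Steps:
q(P) = (-4 + P)/(2*P) (q(P) = (-4 + P)/((2*P)) = (-4 + P)*(1/(2*P)) = (-4 + P)/(2*P))
(24*26)*(q(3) - m(R(-3, 0 - 1*2))) = (24*26)*((½)*(-4 + 3)/3 - 1*3) = 624*((½)*(⅓)*(-1) - 3) = 624*(-⅙ - 3) = 624*(-19/6) = -1976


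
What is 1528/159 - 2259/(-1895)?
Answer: 3254741/301305 ≈ 10.802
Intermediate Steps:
1528/159 - 2259/(-1895) = 1528*(1/159) - 2259*(-1/1895) = 1528/159 + 2259/1895 = 3254741/301305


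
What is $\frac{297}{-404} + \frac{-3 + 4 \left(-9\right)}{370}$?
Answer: $- \frac{62823}{74740} \approx -0.84055$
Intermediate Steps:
$\frac{297}{-404} + \frac{-3 + 4 \left(-9\right)}{370} = 297 \left(- \frac{1}{404}\right) + \left(-3 - 36\right) \frac{1}{370} = - \frac{297}{404} - \frac{39}{370} = - \frac{62823}{74740}$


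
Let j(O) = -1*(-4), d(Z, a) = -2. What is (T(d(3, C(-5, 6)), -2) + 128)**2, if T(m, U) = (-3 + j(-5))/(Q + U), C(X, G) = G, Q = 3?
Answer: 16641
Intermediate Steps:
j(O) = 4
T(m, U) = 1/(3 + U) (T(m, U) = (-3 + 4)/(3 + U) = 1/(3 + U))
(T(d(3, C(-5, 6)), -2) + 128)**2 = (1/(3 - 2) + 128)**2 = (1/1 + 128)**2 = (1 + 128)**2 = 129**2 = 16641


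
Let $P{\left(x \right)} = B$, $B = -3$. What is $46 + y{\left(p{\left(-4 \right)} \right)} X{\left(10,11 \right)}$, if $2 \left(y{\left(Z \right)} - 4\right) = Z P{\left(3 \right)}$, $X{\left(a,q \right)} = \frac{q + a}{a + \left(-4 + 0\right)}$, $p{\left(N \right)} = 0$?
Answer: $60$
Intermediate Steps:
$P{\left(x \right)} = -3$
$X{\left(a,q \right)} = \frac{a + q}{-4 + a}$ ($X{\left(a,q \right)} = \frac{a + q}{a - 4} = \frac{a + q}{-4 + a}$)
$y{\left(Z \right)} = 4 - \frac{3 Z}{2}$ ($y{\left(Z \right)} = 4 + \frac{Z \left(-3\right)}{2} = 4 + \frac{\left(-3\right) Z}{2} = 4 - \frac{3 Z}{2}$)
$46 + y{\left(p{\left(-4 \right)} \right)} X{\left(10,11 \right)} = 46 + \left(4 - 0\right) \frac{10 + 11}{-4 + 10} = 46 + \left(4 + 0\right) \frac{1}{6} \cdot 21 = 46 + 4 \cdot \frac{1}{6} \cdot 21 = 46 + 4 \cdot \frac{7}{2} = 46 + 14 = 60$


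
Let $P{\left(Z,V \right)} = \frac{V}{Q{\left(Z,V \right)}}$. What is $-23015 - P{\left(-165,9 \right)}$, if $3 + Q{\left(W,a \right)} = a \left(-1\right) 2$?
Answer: $- \frac{161102}{7} \approx -23015.0$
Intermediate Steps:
$Q{\left(W,a \right)} = -3 - 2 a$ ($Q{\left(W,a \right)} = -3 + a \left(-1\right) 2 = -3 + - a 2 = -3 - 2 a$)
$P{\left(Z,V \right)} = \frac{V}{-3 - 2 V}$
$-23015 - P{\left(-165,9 \right)} = -23015 - \left(-1\right) 9 \frac{1}{3 + 2 \cdot 9} = -23015 - \left(-1\right) 9 \frac{1}{3 + 18} = -23015 - \left(-1\right) 9 \cdot \frac{1}{21} = -23015 - - \frac{3}{7} = -23015 + \frac{3}{7} = - \frac{161102}{7}$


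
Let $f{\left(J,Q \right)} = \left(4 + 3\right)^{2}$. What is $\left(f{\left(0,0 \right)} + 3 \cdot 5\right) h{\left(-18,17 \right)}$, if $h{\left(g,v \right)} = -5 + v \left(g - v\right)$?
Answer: $-38400$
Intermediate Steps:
$f{\left(J,Q \right)} = 49$ ($f{\left(J,Q \right)} = 7^{2} = 49$)
$\left(f{\left(0,0 \right)} + 3 \cdot 5\right) h{\left(-18,17 \right)} = \left(49 + 3 \cdot 5\right) \left(-5 - 17^{2} - 306\right) = \left(49 + 15\right) \left(-5 - 289 - 306\right) = 64 \left(-5 - 289 - 306\right) = 64 \left(-600\right) = -38400$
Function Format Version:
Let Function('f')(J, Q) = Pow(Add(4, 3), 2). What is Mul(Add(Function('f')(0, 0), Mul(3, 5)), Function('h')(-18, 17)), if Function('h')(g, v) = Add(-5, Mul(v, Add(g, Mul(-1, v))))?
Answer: -38400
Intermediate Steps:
Function('f')(J, Q) = 49 (Function('f')(J, Q) = Pow(7, 2) = 49)
Mul(Add(Function('f')(0, 0), Mul(3, 5)), Function('h')(-18, 17)) = Mul(Add(49, Mul(3, 5)), Add(-5, Mul(-1, Pow(17, 2)), Mul(-18, 17))) = Mul(Add(49, 15), Add(-5, Mul(-1, 289), -306)) = Mul(64, Add(-5, -289, -306)) = Mul(64, -600) = -38400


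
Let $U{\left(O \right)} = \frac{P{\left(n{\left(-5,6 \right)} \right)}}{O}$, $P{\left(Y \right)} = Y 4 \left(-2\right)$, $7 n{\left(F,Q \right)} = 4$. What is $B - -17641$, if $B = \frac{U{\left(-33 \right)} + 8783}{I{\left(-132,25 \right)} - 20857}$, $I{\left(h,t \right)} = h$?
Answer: $\frac{85529636314}{4848459} \approx 17641.0$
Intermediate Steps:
$n{\left(F,Q \right)} = \frac{4}{7}$ ($n{\left(F,Q \right)} = \frac{1}{7} \cdot 4 = \frac{4}{7}$)
$P{\left(Y \right)} = - 8 Y$ ($P{\left(Y \right)} = 4 Y \left(-2\right) = - 8 Y$)
$U{\left(O \right)} = - \frac{32}{7 O}$ ($U{\left(O \right)} = \frac{\left(-8\right) \frac{4}{7}}{O} = - \frac{32}{7 O}$)
$B = - \frac{2028905}{4848459}$ ($B = \frac{- \frac{32}{7 \left(-33\right)} + 8783}{-132 - 20857} = \frac{\left(- \frac{32}{7}\right) \left(- \frac{1}{33}\right) + 8783}{-20989} = \left(\frac{32}{231} + 8783\right) \left(- \frac{1}{20989}\right) = \frac{2028905}{231} \left(- \frac{1}{20989}\right) = - \frac{2028905}{4848459} \approx -0.41846$)
$B - -17641 = - \frac{2028905}{4848459} - -17641 = - \frac{2028905}{4848459} + 17641 = \frac{85529636314}{4848459}$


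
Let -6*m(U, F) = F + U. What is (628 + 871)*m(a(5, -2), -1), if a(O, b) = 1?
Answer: 0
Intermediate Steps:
m(U, F) = -F/6 - U/6 (m(U, F) = -(F + U)/6 = -F/6 - U/6)
(628 + 871)*m(a(5, -2), -1) = (628 + 871)*(-1/6*(-1) - 1/6*1) = 1499*(1/6 - 1/6) = 1499*0 = 0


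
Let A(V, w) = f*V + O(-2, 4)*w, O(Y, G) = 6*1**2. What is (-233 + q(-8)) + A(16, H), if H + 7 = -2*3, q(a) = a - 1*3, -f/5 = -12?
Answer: 638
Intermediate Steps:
f = 60 (f = -5*(-12) = 60)
q(a) = -3 + a (q(a) = a - 3 = -3 + a)
H = -13 (H = -7 - 2*3 = -7 - 6 = -13)
O(Y, G) = 6 (O(Y, G) = 6*1 = 6)
A(V, w) = 6*w + 60*V (A(V, w) = 60*V + 6*w = 6*w + 60*V)
(-233 + q(-8)) + A(16, H) = (-233 + (-3 - 8)) + (6*(-13) + 60*16) = (-233 - 11) + (-78 + 960) = -244 + 882 = 638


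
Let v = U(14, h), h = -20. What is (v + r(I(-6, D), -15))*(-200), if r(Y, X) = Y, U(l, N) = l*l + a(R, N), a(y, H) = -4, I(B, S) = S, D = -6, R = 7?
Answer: -37200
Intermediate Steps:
U(l, N) = -4 + l² (U(l, N) = l*l - 4 = l² - 4 = -4 + l²)
v = 192 (v = -4 + 14² = -4 + 196 = 192)
(v + r(I(-6, D), -15))*(-200) = (192 - 6)*(-200) = 186*(-200) = -37200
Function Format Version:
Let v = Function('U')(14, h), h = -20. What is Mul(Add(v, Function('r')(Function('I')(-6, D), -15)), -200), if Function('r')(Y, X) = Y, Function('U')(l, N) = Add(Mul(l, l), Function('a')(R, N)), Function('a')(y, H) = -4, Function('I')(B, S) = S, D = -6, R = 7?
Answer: -37200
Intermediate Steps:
Function('U')(l, N) = Add(-4, Pow(l, 2)) (Function('U')(l, N) = Add(Mul(l, l), -4) = Add(Pow(l, 2), -4) = Add(-4, Pow(l, 2)))
v = 192 (v = Add(-4, Pow(14, 2)) = Add(-4, 196) = 192)
Mul(Add(v, Function('r')(Function('I')(-6, D), -15)), -200) = Mul(Add(192, -6), -200) = Mul(186, -200) = -37200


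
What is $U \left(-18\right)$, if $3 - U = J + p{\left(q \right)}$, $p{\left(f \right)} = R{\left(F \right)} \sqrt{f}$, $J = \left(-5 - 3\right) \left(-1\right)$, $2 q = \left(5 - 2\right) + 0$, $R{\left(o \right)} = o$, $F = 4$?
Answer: $90 + 36 \sqrt{6} \approx 178.18$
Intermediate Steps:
$q = \frac{3}{2}$ ($q = \frac{\left(5 - 2\right) + 0}{2} = \frac{3 + 0}{2} = \frac{1}{2} \cdot 3 = \frac{3}{2} \approx 1.5$)
$J = 8$ ($J = \left(-8\right) \left(-1\right) = 8$)
$p{\left(f \right)} = 4 \sqrt{f}$
$U = -5 - 2 \sqrt{6}$ ($U = 3 - \left(8 + 4 \sqrt{\frac{3}{2}}\right) = 3 - \left(8 + 4 \frac{\sqrt{6}}{2}\right) = 3 - \left(8 + 2 \sqrt{6}\right) = -5 - 2 \sqrt{6} \approx -9.899$)
$U \left(-18\right) = \left(-5 - 2 \sqrt{6}\right) \left(-18\right) = 90 + 36 \sqrt{6}$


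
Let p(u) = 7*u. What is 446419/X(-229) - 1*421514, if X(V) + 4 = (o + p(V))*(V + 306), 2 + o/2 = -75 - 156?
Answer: -67154792357/159317 ≈ -4.2152e+5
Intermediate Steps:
o = -466 (o = -4 + 2*(-75 - 156) = -4 + 2*(-231) = -4 - 462 = -466)
X(V) = -4 + (-466 + 7*V)*(306 + V) (X(V) = -4 + (-466 + 7*V)*(V + 306) = -4 + (-466 + 7*V)*(306 + V))
446419/X(-229) - 1*421514 = 446419/(-142600 + 7*(-229)² + 1676*(-229)) - 1*421514 = 446419/(-142600 + 7*52441 - 383804) - 421514 = 446419/(-142600 + 367087 - 383804) - 421514 = 446419/(-159317) - 421514 = 446419*(-1/159317) - 421514 = -446419/159317 - 421514 = -67154792357/159317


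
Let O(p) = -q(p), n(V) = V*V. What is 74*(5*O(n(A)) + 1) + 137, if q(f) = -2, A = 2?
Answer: 951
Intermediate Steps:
n(V) = V²
O(p) = 2 (O(p) = -1*(-2) = 2)
74*(5*O(n(A)) + 1) + 137 = 74*(5*2 + 1) + 137 = 74*(10 + 1) + 137 = 74*11 + 137 = 814 + 137 = 951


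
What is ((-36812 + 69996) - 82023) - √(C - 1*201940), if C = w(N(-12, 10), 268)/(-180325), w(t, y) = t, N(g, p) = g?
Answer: -48839 - 2*I*√65665043077486/36065 ≈ -48839.0 - 449.38*I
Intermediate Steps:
C = 12/180325 (C = -12/(-180325) = -12*(-1/180325) = 12/180325 ≈ 6.6546e-5)
((-36812 + 69996) - 82023) - √(C - 1*201940) = ((-36812 + 69996) - 82023) - √(12/180325 - 1*201940) = (33184 - 82023) - √(12/180325 - 201940) = -48839 - √(-36414830488/180325) = -48839 - 2*I*√65665043077486/36065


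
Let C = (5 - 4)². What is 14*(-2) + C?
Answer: -27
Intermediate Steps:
C = 1 (C = 1² = 1)
14*(-2) + C = 14*(-2) + 1 = -28 + 1 = -27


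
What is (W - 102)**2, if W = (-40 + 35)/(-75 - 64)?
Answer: 200873929/19321 ≈ 10397.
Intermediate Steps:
W = 5/139 (W = -5/(-139) = -5*(-1/139) = 5/139 ≈ 0.035971)
(W - 102)**2 = (5/139 - 102)**2 = (-14173/139)**2 = 200873929/19321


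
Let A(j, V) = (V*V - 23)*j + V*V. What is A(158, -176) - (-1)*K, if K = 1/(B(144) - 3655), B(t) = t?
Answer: 17279562049/3511 ≈ 4.9216e+6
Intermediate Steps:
A(j, V) = V² + j*(-23 + V²) (A(j, V) = (V² - 23)*j + V² = (-23 + V²)*j + V² = j*(-23 + V²) + V² = V² + j*(-23 + V²))
K = -1/3511 (K = 1/(144 - 3655) = 1/(-3511) = -1/3511 ≈ -0.00028482)
A(158, -176) - (-1)*K = ((-176)² - 23*158 + 158*(-176)²) - (-1)*(-1)/3511 = (30976 - 3634 + 158*30976) - 1*1/3511 = (30976 - 3634 + 4894208) - 1/3511 = 4921550 - 1/3511 = 17279562049/3511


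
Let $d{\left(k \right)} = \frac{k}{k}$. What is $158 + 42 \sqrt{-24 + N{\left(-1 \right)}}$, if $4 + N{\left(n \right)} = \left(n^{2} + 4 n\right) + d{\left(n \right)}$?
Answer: $158 + 42 i \sqrt{30} \approx 158.0 + 230.04 i$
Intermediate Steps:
$d{\left(k \right)} = 1$
$N{\left(n \right)} = -3 + n^{2} + 4 n$ ($N{\left(n \right)} = -4 + \left(\left(n^{2} + 4 n\right) + 1\right) = -4 + \left(1 + n^{2} + 4 n\right) = -3 + n^{2} + 4 n$)
$158 + 42 \sqrt{-24 + N{\left(-1 \right)}} = 158 + 42 \sqrt{-24 + \left(-3 + \left(-1\right)^{2} + 4 \left(-1\right)\right)} = 158 + 42 \sqrt{-24 - 6} = 158 + 42 \sqrt{-30} = 158 + 42 i \sqrt{30}$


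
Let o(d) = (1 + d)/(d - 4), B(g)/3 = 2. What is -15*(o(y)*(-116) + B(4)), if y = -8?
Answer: 925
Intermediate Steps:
B(g) = 6 (B(g) = 3*2 = 6)
o(d) = (1 + d)/(-4 + d)
-15*(o(y)*(-116) + B(4)) = -15*(((1 - 8)/(-4 - 8))*(-116) + 6) = -15*((-7/(-12))*(-116) + 6) = -15*(-1/12*(-7)*(-116) + 6) = -15*((7/12)*(-116) + 6) = -15*(-203/3 + 6) = -15*(-185/3) = 925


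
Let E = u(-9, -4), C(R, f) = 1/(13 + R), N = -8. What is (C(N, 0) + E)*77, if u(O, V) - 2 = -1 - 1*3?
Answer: -693/5 ≈ -138.60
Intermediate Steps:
u(O, V) = -2 (u(O, V) = 2 + (-1 - 1*3) = 2 + (-1 - 3) = 2 - 4 = -2)
E = -2
(C(N, 0) + E)*77 = (1/(13 - 8) - 2)*77 = (1/5 - 2)*77 = (⅕ - 2)*77 = -9/5*77 = -693/5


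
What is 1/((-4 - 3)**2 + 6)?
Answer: 1/55 ≈ 0.018182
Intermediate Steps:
1/((-4 - 3)**2 + 6) = 1/((-7)**2 + 6) = 1/(49 + 6) = 1/55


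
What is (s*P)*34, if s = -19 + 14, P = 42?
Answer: -7140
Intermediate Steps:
s = -5
(s*P)*34 = -5*42*34 = -210*34 = -7140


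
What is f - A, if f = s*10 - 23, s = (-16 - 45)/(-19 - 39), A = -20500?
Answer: 594138/29 ≈ 20488.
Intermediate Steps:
s = 61/58 (s = -61/(-58) = -61*(-1/58) = 61/58 ≈ 1.0517)
f = -362/29 (f = (61/58)*10 - 23 = 305/29 - 23 = -362/29 ≈ -12.483)
f - A = -362/29 - 1*(-20500) = -362/29 + 20500 = 594138/29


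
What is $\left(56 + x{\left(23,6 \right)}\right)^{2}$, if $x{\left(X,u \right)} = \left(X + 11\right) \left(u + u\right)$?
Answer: $215296$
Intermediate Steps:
$x{\left(X,u \right)} = 2 u \left(11 + X\right)$ ($x{\left(X,u \right)} = \left(11 + X\right) 2 u = 2 u \left(11 + X\right)$)
$\left(56 + x{\left(23,6 \right)}\right)^{2} = \left(56 + 2 \cdot 6 \left(11 + 23\right)\right)^{2} = \left(56 + 2 \cdot 6 \cdot 34\right)^{2} = \left(56 + 408\right)^{2} = 464^{2} = 215296$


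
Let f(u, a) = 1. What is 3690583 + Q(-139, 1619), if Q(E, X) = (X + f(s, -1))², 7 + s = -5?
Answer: 6314983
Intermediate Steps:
s = -12 (s = -7 - 5 = -12)
Q(E, X) = (1 + X)² (Q(E, X) = (X + 1)² = (1 + X)²)
3690583 + Q(-139, 1619) = 3690583 + (1 + 1619)² = 3690583 + 1620² = 3690583 + 2624400 = 6314983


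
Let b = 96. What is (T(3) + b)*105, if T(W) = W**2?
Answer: 11025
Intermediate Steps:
(T(3) + b)*105 = (3**2 + 96)*105 = (9 + 96)*105 = 105*105 = 11025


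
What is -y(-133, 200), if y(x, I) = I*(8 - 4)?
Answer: -800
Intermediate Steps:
y(x, I) = 4*I (y(x, I) = I*4 = 4*I)
-y(-133, 200) = -4*200 = -1*800 = -800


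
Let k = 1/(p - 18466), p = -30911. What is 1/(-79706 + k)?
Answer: -49377/3935643163 ≈ -1.2546e-5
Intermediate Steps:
k = -1/49377 (k = 1/(-30911 - 18466) = 1/(-49377) = -1/49377 ≈ -2.0252e-5)
1/(-79706 + k) = 1/(-79706 - 1/49377) = 1/(-3935643163/49377) = -49377/3935643163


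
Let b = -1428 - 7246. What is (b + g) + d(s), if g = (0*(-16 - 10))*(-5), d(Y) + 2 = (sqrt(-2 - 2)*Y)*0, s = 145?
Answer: -8676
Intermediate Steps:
b = -8674
d(Y) = -2 (d(Y) = -2 + (sqrt(-2 - 2)*Y)*0 = -2 + (sqrt(-4)*Y)*0 = -2 + ((2*I)*Y)*0 = -2 + (2*I*Y)*0 = -2 + 0 = -2)
g = 0 (g = (0*(-26))*(-5) = 0*(-5) = 0)
(b + g) + d(s) = (-8674 + 0) - 2 = -8674 - 2 = -8676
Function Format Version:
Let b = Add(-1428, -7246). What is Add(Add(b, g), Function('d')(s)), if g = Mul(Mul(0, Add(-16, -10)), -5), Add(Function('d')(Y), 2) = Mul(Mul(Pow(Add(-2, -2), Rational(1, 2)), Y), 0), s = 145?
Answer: -8676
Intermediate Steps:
b = -8674
Function('d')(Y) = -2 (Function('d')(Y) = Add(-2, Mul(Mul(Pow(Add(-2, -2), Rational(1, 2)), Y), 0)) = Add(-2, Mul(Mul(Pow(-4, Rational(1, 2)), Y), 0)) = Add(-2, Mul(Mul(Mul(2, I), Y), 0)) = Add(-2, Mul(Mul(2, I, Y), 0)) = Add(-2, 0) = -2)
g = 0 (g = Mul(Mul(0, -26), -5) = Mul(0, -5) = 0)
Add(Add(b, g), Function('d')(s)) = Add(Add(-8674, 0), -2) = Add(-8674, -2) = -8676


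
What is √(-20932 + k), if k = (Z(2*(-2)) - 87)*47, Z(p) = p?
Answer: 3*I*√2801 ≈ 158.77*I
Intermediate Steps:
k = -4277 (k = (2*(-2) - 87)*47 = (-4 - 87)*47 = -91*47 = -4277)
√(-20932 + k) = √(-20932 - 4277) = √(-25209) = 3*I*√2801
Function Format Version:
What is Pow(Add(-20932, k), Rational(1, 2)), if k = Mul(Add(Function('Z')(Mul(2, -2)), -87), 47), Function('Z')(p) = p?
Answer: Mul(3, I, Pow(2801, Rational(1, 2))) ≈ Mul(158.77, I)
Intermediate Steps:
k = -4277 (k = Mul(Add(Mul(2, -2), -87), 47) = Mul(Add(-4, -87), 47) = Mul(-91, 47) = -4277)
Pow(Add(-20932, k), Rational(1, 2)) = Pow(Add(-20932, -4277), Rational(1, 2)) = Pow(-25209, Rational(1, 2)) = Mul(3, I, Pow(2801, Rational(1, 2)))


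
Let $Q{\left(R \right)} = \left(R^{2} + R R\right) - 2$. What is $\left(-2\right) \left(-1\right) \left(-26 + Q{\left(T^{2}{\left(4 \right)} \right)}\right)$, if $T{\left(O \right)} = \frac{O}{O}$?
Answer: $-52$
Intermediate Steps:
$T{\left(O \right)} = 1$
$Q{\left(R \right)} = -2 + 2 R^{2}$ ($Q{\left(R \right)} = \left(R^{2} + R^{2}\right) - 2 = 2 R^{2} - 2 = -2 + 2 R^{2}$)
$\left(-2\right) \left(-1\right) \left(-26 + Q{\left(T^{2}{\left(4 \right)} \right)}\right) = \left(-2\right) \left(-1\right) \left(-26 - \left(2 - 2 \left(1^{2}\right)^{2}\right)\right) = 2 \left(-26 - \left(2 - 2 \cdot 1^{2}\right)\right) = 2 \left(-26 + \left(-2 + 2 \cdot 1\right)\right) = 2 \left(-26 + \left(-2 + 2\right)\right) = 2 \left(-26 + 0\right) = 2 \left(-26\right) = -52$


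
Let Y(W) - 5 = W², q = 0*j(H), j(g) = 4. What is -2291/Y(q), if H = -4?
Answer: -2291/5 ≈ -458.20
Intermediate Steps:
q = 0 (q = 0*4 = 0)
Y(W) = 5 + W²
-2291/Y(q) = -2291/(5 + 0²) = -2291/(5 + 0) = -2291/5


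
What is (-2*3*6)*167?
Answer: -6012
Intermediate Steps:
(-2*3*6)*167 = -6*6*167 = -36*167 = -6012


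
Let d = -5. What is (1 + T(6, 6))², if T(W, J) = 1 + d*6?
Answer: 784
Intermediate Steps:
T(W, J) = -29 (T(W, J) = 1 - 5*6 = 1 - 30 = -29)
(1 + T(6, 6))² = (1 - 29)² = (-28)² = 784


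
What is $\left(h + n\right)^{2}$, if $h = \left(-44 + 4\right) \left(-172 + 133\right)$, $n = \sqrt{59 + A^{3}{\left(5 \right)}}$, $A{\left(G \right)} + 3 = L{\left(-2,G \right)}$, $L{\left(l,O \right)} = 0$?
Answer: $2433632 + 12480 \sqrt{2} \approx 2.4513 \cdot 10^{6}$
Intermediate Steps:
$A{\left(G \right)} = -3$ ($A{\left(G \right)} = -3 + 0 = -3$)
$n = 4 \sqrt{2}$ ($n = \sqrt{59 + \left(-3\right)^{3}} = \sqrt{59 - 27} = \sqrt{32} = 4 \sqrt{2} \approx 5.6569$)
$h = 1560$ ($h = \left(-40\right) \left(-39\right) = 1560$)
$\left(h + n\right)^{2} = \left(1560 + 4 \sqrt{2}\right)^{2}$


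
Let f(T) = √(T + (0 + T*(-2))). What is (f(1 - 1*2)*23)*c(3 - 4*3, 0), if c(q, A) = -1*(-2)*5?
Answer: 230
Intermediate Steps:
c(q, A) = 10 (c(q, A) = 2*5 = 10)
f(T) = √(-T) (f(T) = √(T + (0 - 2*T)) = √(T - 2*T) = √(-T))
(f(1 - 1*2)*23)*c(3 - 4*3, 0) = (√(-(1 - 1*2))*23)*10 = (√(-(1 - 2))*23)*10 = (√(-1*(-1))*23)*10 = (√1*23)*10 = (1*23)*10 = 23*10 = 230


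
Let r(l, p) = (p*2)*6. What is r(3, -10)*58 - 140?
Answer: -7100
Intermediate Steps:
r(l, p) = 12*p (r(l, p) = (2*p)*6 = 12*p)
r(3, -10)*58 - 140 = (12*(-10))*58 - 140 = -120*58 - 140 = -6960 - 140 = -7100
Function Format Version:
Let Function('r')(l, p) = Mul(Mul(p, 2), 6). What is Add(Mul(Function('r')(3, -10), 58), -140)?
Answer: -7100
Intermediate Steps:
Function('r')(l, p) = Mul(12, p) (Function('r')(l, p) = Mul(Mul(2, p), 6) = Mul(12, p))
Add(Mul(Function('r')(3, -10), 58), -140) = Add(Mul(Mul(12, -10), 58), -140) = Add(Mul(-120, 58), -140) = Add(-6960, -140) = -7100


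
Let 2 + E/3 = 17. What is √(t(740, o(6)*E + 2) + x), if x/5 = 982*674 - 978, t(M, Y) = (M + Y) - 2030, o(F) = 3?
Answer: 3*√367033 ≈ 1817.5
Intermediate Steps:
E = 45 (E = -6 + 3*17 = -6 + 51 = 45)
t(M, Y) = -2030 + M + Y
x = 3304450 (x = 5*(982*674 - 978) = 5*(661868 - 978) = 5*660890 = 3304450)
√(t(740, o(6)*E + 2) + x) = √((-2030 + 740 + (3*45 + 2)) + 3304450) = √((-2030 + 740 + (135 + 2)) + 3304450) = √((-2030 + 740 + 137) + 3304450) = √(-1153 + 3304450) = √3303297 = 3*√367033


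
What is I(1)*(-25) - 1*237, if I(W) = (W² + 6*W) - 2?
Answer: -362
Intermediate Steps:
I(W) = -2 + W² + 6*W
I(1)*(-25) - 1*237 = (-2 + 1² + 6*1)*(-25) - 1*237 = (-2 + 1 + 6)*(-25) - 237 = 5*(-25) - 237 = -125 - 237 = -362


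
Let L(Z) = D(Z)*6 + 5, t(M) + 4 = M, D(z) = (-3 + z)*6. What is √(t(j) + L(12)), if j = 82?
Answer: √407 ≈ 20.174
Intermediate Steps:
D(z) = -18 + 6*z
t(M) = -4 + M
L(Z) = -103 + 36*Z (L(Z) = (-18 + 6*Z)*6 + 5 = (-108 + 36*Z) + 5 = -103 + 36*Z)
√(t(j) + L(12)) = √((-4 + 82) + (-103 + 36*12)) = √(78 + (-103 + 432)) = √(78 + 329) = √407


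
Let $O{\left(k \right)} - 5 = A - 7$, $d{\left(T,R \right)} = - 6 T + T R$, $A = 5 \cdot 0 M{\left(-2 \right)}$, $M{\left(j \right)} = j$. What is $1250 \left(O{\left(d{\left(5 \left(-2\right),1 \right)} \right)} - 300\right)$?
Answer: $-377500$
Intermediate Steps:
$A = 0$ ($A = 5 \cdot 0 \left(-2\right) = 0 \left(-2\right) = 0$)
$d{\left(T,R \right)} = - 6 T + R T$
$O{\left(k \right)} = -2$ ($O{\left(k \right)} = 5 + \left(0 - 7\right) = 5 - 7 = -2$)
$1250 \left(O{\left(d{\left(5 \left(-2\right),1 \right)} \right)} - 300\right) = 1250 \left(-2 - 300\right) = 1250 \left(-302\right) = -377500$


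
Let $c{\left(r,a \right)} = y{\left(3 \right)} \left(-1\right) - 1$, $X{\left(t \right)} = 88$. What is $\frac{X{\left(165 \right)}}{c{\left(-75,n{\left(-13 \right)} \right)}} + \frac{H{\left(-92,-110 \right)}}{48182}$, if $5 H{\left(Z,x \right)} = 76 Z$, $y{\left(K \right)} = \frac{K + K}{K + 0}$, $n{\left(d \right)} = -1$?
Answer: $- \frac{10610528}{361365} \approx -29.362$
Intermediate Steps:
$y{\left(K \right)} = 2$ ($y{\left(K \right)} = \frac{2 K}{K} = 2$)
$H{\left(Z,x \right)} = \frac{76 Z}{5}$
$c{\left(r,a \right)} = -3$ ($c{\left(r,a \right)} = 2 \left(-1\right) - 1 = -2 - 1 = -3$)
$\frac{X{\left(165 \right)}}{c{\left(-75,n{\left(-13 \right)} \right)}} + \frac{H{\left(-92,-110 \right)}}{48182} = \frac{88}{-3} + \frac{\frac{76}{5} \left(-92\right)}{48182} = 88 \left(- \frac{1}{3}\right) - \frac{3496}{120455} = - \frac{88}{3} - \frac{3496}{120455} = - \frac{10610528}{361365}$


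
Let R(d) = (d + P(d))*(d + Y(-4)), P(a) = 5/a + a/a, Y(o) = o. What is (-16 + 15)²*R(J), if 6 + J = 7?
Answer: -21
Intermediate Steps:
P(a) = 1 + 5/a (P(a) = 5/a + 1 = 1 + 5/a)
J = 1 (J = -6 + 7 = 1)
R(d) = (-4 + d)*(d + (5 + d)/d) (R(d) = (d + (5 + d)/d)*(d - 4) = (d + (5 + d)/d)*(-4 + d) = (-4 + d)*(d + (5 + d)/d))
(-16 + 15)²*R(J) = (-16 + 15)²*(1 + 1² - 20/1 - 3*1) = (-1)²*(1 + 1 - 20*1 - 3) = 1*(1 + 1 - 20 - 3) = 1*(-21) = -21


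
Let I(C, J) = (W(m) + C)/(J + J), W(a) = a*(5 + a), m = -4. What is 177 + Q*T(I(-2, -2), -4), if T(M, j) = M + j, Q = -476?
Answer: 1367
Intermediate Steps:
I(C, J) = (-4 + C)/(2*J) (I(C, J) = (-4*(5 - 4) + C)/(J + J) = (-4*1 + C)/((2*J)) = (-4 + C)*(1/(2*J)) = (-4 + C)/(2*J))
177 + Q*T(I(-2, -2), -4) = 177 - 476*((½)*(-4 - 2)/(-2) - 4) = 177 - 476*((½)*(-½)*(-6) - 4) = 177 - 476*(3/2 - 4) = 177 - 476*(-5/2) = 177 + 1190 = 1367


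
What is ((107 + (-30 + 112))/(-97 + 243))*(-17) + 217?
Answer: 28469/146 ≈ 194.99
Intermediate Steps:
((107 + (-30 + 112))/(-97 + 243))*(-17) + 217 = ((107 + 82)/146)*(-17) + 217 = (189*(1/146))*(-17) + 217 = (189/146)*(-17) + 217 = -3213/146 + 217 = 28469/146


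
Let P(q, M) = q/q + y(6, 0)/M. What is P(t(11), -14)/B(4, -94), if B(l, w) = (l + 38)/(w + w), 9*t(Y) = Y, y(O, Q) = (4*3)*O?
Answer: 2726/147 ≈ 18.544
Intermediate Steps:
y(O, Q) = 12*O
t(Y) = Y/9
P(q, M) = 1 + 72/M (P(q, M) = q/q + (12*6)/M = 1 + 72/M)
B(l, w) = (38 + l)/(2*w) (B(l, w) = (38 + l)/((2*w)) = (38 + l)*(1/(2*w)) = (38 + l)/(2*w))
P(t(11), -14)/B(4, -94) = ((72 - 14)/(-14))/(((1/2)*(38 + 4)/(-94))) = (-1/14*58)/(((1/2)*(-1/94)*42)) = -29/(7*(-21/94)) = -29/7*(-94/21) = 2726/147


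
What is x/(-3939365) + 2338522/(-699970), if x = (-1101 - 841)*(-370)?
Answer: -971524816233/275743731905 ≈ -3.5233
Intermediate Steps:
x = 718540 (x = -1942*(-370) = 718540)
x/(-3939365) + 2338522/(-699970) = 718540/(-3939365) + 2338522/(-699970) = 718540*(-1/3939365) + 2338522*(-1/699970) = -143708/787873 - 1169261/349985 = -971524816233/275743731905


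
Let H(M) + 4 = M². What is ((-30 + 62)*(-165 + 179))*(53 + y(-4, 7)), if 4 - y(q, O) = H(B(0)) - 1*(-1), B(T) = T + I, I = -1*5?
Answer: 15680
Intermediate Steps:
I = -5
B(T) = -5 + T (B(T) = T - 5 = -5 + T)
H(M) = -4 + M²
y(q, O) = -18 (y(q, O) = 4 - ((-4 + (-5 + 0)²) - 1*(-1)) = 4 - ((-4 + (-5)²) + 1) = 4 - ((-4 + 25) + 1) = 4 - (21 + 1) = 4 - 1*22 = 4 - 22 = -18)
((-30 + 62)*(-165 + 179))*(53 + y(-4, 7)) = ((-30 + 62)*(-165 + 179))*(53 - 18) = (32*14)*35 = 448*35 = 15680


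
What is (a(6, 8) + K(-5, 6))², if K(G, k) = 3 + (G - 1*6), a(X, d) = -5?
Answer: 169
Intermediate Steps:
K(G, k) = -3 + G (K(G, k) = 3 + (G - 6) = 3 + (-6 + G) = -3 + G)
(a(6, 8) + K(-5, 6))² = (-5 + (-3 - 5))² = (-5 - 8)² = (-13)² = 169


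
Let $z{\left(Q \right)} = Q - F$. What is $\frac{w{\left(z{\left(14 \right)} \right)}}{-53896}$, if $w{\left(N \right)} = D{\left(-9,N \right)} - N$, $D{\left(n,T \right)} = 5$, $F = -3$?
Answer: $\frac{3}{13474} \approx 0.00022265$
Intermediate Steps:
$z{\left(Q \right)} = 3 + Q$ ($z{\left(Q \right)} = Q - -3 = Q + 3 = 3 + Q$)
$w{\left(N \right)} = 5 - N$
$\frac{w{\left(z{\left(14 \right)} \right)}}{-53896} = \frac{5 - \left(3 + 14\right)}{-53896} = \left(5 - 17\right) \left(- \frac{1}{53896}\right) = \left(-12\right) \left(- \frac{1}{53896}\right) = \frac{3}{13474}$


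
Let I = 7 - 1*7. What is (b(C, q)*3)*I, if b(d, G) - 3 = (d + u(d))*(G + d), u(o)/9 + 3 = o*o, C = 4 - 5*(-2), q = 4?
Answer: 0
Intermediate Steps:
C = 14 (C = 4 + 10 = 14)
u(o) = -27 + 9*o**2 (u(o) = -27 + 9*(o*o) = -27 + 9*o**2)
b(d, G) = 3 + (G + d)*(-27 + d + 9*d**2) (b(d, G) = 3 + (d + (-27 + 9*d**2))*(G + d) = 3 + (-27 + d + 9*d**2)*(G + d) = 3 + (G + d)*(-27 + d + 9*d**2))
I = 0 (I = 7 - 7 = 0)
(b(C, q)*3)*I = ((3 + 14**2 + 4*14 + 9*4*(-3 + 14**2) + 9*14*(-3 + 14**2))*3)*0 = ((3 + 196 + 56 + 9*4*(-3 + 196) + 9*14*(-3 + 196))*3)*0 = ((3 + 196 + 56 + 9*4*193 + 9*14*193)*3)*0 = ((3 + 196 + 56 + 6948 + 24318)*3)*0 = (31521*3)*0 = 94563*0 = 0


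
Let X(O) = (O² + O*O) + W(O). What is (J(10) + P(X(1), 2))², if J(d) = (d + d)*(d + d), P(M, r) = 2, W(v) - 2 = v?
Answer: 161604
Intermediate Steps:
W(v) = 2 + v
X(O) = 2 + O + 2*O² (X(O) = (O² + O*O) + (2 + O) = (O² + O²) + (2 + O) = 2*O² + (2 + O) = 2 + O + 2*O²)
J(d) = 4*d² (J(d) = (2*d)*(2*d) = 4*d²)
(J(10) + P(X(1), 2))² = (4*10² + 2)² = (4*100 + 2)² = (400 + 2)² = 402² = 161604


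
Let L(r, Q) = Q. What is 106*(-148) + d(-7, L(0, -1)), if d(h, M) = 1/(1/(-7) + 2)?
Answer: -203937/13 ≈ -15687.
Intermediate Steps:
d(h, M) = 7/13 (d(h, M) = 1/(-1/7 + 2) = 1/(13/7) = 7/13)
106*(-148) + d(-7, L(0, -1)) = 106*(-148) + 7/13 = -15688 + 7/13 = -203937/13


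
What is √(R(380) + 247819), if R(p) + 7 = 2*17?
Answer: √247846 ≈ 497.84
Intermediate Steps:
R(p) = 27 (R(p) = -7 + 2*17 = -7 + 34 = 27)
√(R(380) + 247819) = √(27 + 247819) = √247846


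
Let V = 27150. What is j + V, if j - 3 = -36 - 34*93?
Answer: 23955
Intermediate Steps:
j = -3195 (j = 3 + (-36 - 34*93) = 3 + (-36 - 3162) = 3 - 3198 = -3195)
j + V = -3195 + 27150 = 23955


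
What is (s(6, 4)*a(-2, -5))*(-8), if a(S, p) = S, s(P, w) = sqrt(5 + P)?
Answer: 16*sqrt(11) ≈ 53.066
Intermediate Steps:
(s(6, 4)*a(-2, -5))*(-8) = (sqrt(5 + 6)*(-2))*(-8) = (sqrt(11)*(-2))*(-8) = -2*sqrt(11)*(-8) = 16*sqrt(11)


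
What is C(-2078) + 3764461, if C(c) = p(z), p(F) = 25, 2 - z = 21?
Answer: 3764486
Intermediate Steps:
z = -19 (z = 2 - 1*21 = 2 - 21 = -19)
C(c) = 25
C(-2078) + 3764461 = 25 + 3764461 = 3764486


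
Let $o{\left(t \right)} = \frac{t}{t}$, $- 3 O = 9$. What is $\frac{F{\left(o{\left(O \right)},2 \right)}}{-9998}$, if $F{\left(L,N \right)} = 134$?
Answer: $- \frac{67}{4999} \approx -0.013403$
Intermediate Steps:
$O = -3$ ($O = \left(- \frac{1}{3}\right) 9 = -3$)
$o{\left(t \right)} = 1$
$\frac{F{\left(o{\left(O \right)},2 \right)}}{-9998} = \frac{134}{-9998} = 134 \left(- \frac{1}{9998}\right) = - \frac{67}{4999}$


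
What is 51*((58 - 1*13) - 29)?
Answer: 816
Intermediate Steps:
51*((58 - 1*13) - 29) = 51*((58 - 13) - 29) = 51*(45 - 29) = 51*16 = 816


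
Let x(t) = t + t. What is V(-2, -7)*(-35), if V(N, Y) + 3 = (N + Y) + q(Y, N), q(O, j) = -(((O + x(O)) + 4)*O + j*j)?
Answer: 4725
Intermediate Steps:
x(t) = 2*t
q(O, j) = -j**2 - O*(4 + 3*O) (q(O, j) = -(((O + 2*O) + 4)*O + j*j) = -((3*O + 4)*O + j**2) = -((4 + 3*O)*O + j**2) = -(O*(4 + 3*O) + j**2) = -(j**2 + O*(4 + 3*O)) = -j**2 - O*(4 + 3*O))
V(N, Y) = -3 + N - N**2 - 3*Y - 3*Y**2 (V(N, Y) = -3 + ((N + Y) + (-N**2 - 4*Y - 3*Y**2)) = -3 + (N - N**2 - 3*Y - 3*Y**2) = -3 + N - N**2 - 3*Y - 3*Y**2)
V(-2, -7)*(-35) = (-3 - 2 - 1*(-2)**2 - 3*(-7) - 3*(-7)**2)*(-35) = (-3 - 2 - 1*4 + 21 - 3*49)*(-35) = (-3 - 2 - 4 + 21 - 147)*(-35) = -135*(-35) = 4725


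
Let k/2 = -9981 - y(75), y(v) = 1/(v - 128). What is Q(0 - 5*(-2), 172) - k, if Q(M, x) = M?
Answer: 1058514/53 ≈ 19972.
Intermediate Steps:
y(v) = 1/(-128 + v)
k = -1057984/53 (k = 2*(-9981 - 1/(-128 + 75)) = 2*(-9981 - 1/(-53)) = 2*(-9981 - 1*(-1/53)) = 2*(-9981 + 1/53) = 2*(-528992/53) = -1057984/53 ≈ -19962.)
Q(0 - 5*(-2), 172) - k = (0 - 5*(-2)) - 1*(-1057984/53) = (0 + 10) + 1057984/53 = 10 + 1057984/53 = 1058514/53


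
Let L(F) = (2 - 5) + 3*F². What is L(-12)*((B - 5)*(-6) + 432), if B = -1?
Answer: 200772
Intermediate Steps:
L(F) = -3 + 3*F²
L(-12)*((B - 5)*(-6) + 432) = (-3 + 3*(-12)²)*((-1 - 5)*(-6) + 432) = (-3 + 3*144)*(-6*(-6) + 432) = (-3 + 432)*(36 + 432) = 429*468 = 200772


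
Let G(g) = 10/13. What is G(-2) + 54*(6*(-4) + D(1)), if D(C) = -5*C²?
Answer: -20348/13 ≈ -1565.2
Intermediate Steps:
G(g) = 10/13 (G(g) = 10*(1/13) = 10/13)
G(-2) + 54*(6*(-4) + D(1)) = 10/13 + 54*(6*(-4) - 5*1²) = 10/13 + 54*(-24 - 5*1) = 10/13 + 54*(-24 - 5) = 10/13 + 54*(-29) = 10/13 - 1566 = -20348/13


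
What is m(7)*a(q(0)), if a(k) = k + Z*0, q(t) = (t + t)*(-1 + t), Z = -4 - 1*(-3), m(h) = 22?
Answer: 0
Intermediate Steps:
Z = -1 (Z = -4 + 3 = -1)
q(t) = 2*t*(-1 + t) (q(t) = (2*t)*(-1 + t) = 2*t*(-1 + t))
a(k) = k (a(k) = k - 1*0 = k + 0 = k)
m(7)*a(q(0)) = 22*(2*0*(-1 + 0)) = 22*(2*0*(-1)) = 22*0 = 0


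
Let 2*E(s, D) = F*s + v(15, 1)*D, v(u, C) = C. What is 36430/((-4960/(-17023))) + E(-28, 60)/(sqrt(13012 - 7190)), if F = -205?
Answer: 62014789/496 + 1450*sqrt(5822)/2911 ≈ 1.2507e+5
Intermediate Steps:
E(s, D) = D/2 - 205*s/2 (E(s, D) = (-205*s + 1*D)/2 = (-205*s + D)/2 = (D - 205*s)/2 = D/2 - 205*s/2)
36430/((-4960/(-17023))) + E(-28, 60)/(sqrt(13012 - 7190)) = 36430/((-4960/(-17023))) + ((1/2)*60 - 205/2*(-28))/(sqrt(13012 - 7190)) = 36430/((-4960*(-1/17023))) + (30 + 2870)/(sqrt(5822)) = 36430/(4960/17023) + 2900*(sqrt(5822)/5822) = 36430*(17023/4960) + 1450*sqrt(5822)/2911 = 62014789/496 + 1450*sqrt(5822)/2911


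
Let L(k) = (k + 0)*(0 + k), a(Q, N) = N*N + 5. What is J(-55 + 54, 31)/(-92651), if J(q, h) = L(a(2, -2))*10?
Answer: -810/92651 ≈ -0.0087425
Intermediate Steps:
a(Q, N) = 5 + N**2 (a(Q, N) = N**2 + 5 = 5 + N**2)
L(k) = k**2 (L(k) = k*k = k**2)
J(q, h) = 810 (J(q, h) = (5 + (-2)**2)**2*10 = (5 + 4)**2*10 = 9**2*10 = 81*10 = 810)
J(-55 + 54, 31)/(-92651) = 810/(-92651) = 810*(-1/92651) = -810/92651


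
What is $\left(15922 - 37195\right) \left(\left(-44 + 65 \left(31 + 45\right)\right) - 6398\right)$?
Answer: $31952046$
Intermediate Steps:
$\left(15922 - 37195\right) \left(\left(-44 + 65 \left(31 + 45\right)\right) - 6398\right) = - 21273 \left(\left(-44 + 65 \cdot 76\right) - 6398\right) = - 21273 \left(\left(-44 + 4940\right) - 6398\right) = - 21273 \left(4896 - 6398\right) = \left(-21273\right) \left(-1502\right) = 31952046$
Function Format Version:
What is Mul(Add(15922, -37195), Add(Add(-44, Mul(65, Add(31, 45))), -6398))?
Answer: 31952046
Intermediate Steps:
Mul(Add(15922, -37195), Add(Add(-44, Mul(65, Add(31, 45))), -6398)) = Mul(-21273, Add(Add(-44, Mul(65, 76)), -6398)) = Mul(-21273, Add(Add(-44, 4940), -6398)) = Mul(-21273, Add(4896, -6398)) = Mul(-21273, -1502) = 31952046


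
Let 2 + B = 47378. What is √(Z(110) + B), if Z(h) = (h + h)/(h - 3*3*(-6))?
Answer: √79641311/41 ≈ 217.66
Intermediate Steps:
B = 47376 (B = -2 + 47378 = 47376)
Z(h) = 2*h/(54 + h) (Z(h) = (2*h)/(h - 9*(-6)) = (2*h)/(h + 54) = (2*h)/(54 + h) = 2*h/(54 + h))
√(Z(110) + B) = √(2*110/(54 + 110) + 47376) = √(2*110/164 + 47376) = √(2*110*(1/164) + 47376) = √(55/41 + 47376) = √(1942471/41) = √79641311/41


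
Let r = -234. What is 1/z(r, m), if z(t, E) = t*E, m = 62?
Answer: -1/14508 ≈ -6.8928e-5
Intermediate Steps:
z(t, E) = E*t
1/z(r, m) = 1/(62*(-234)) = 1/(-14508) = -1/14508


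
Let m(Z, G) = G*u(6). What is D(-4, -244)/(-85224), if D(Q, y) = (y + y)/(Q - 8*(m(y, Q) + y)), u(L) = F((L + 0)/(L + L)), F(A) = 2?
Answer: 61/21433836 ≈ 2.8460e-6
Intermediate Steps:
u(L) = 2
m(Z, G) = 2*G (m(Z, G) = G*2 = 2*G)
D(Q, y) = 2*y/(-15*Q - 8*y) (D(Q, y) = (y + y)/(Q - 8*(2*Q + y)) = (2*y)/(Q - 8*(y + 2*Q)) = (2*y)/(Q + (-16*Q - 8*y)) = (2*y)/(-15*Q - 8*y) = 2*y/(-15*Q - 8*y))
D(-4, -244)/(-85224) = -2*(-244)/(8*(-244) + 15*(-4))/(-85224) = -2*(-244)/(-1952 - 60)*(-1/85224) = -2*(-244)/(-2012)*(-1/85224) = -2*(-244)*(-1/2012)*(-1/85224) = -122/503*(-1/85224) = 61/21433836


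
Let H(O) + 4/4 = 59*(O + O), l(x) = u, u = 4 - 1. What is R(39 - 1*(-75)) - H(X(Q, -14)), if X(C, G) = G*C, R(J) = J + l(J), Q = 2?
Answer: 3422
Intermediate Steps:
u = 3
l(x) = 3
R(J) = 3 + J (R(J) = J + 3 = 3 + J)
X(C, G) = C*G
H(O) = -1 + 118*O (H(O) = -1 + 59*(O + O) = -1 + 59*(2*O) = -1 + 118*O)
R(39 - 1*(-75)) - H(X(Q, -14)) = (3 + (39 - 1*(-75))) - (-1 + 118*(2*(-14))) = (3 + (39 + 75)) - (-1 + 118*(-28)) = (3 + 114) - (-1 - 3304) = 117 - 1*(-3305) = 117 + 3305 = 3422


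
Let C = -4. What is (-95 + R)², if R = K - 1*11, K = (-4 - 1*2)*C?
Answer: 6724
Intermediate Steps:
K = 24 (K = (-4 - 1*2)*(-4) = (-4 - 2)*(-4) = -6*(-4) = 24)
R = 13 (R = 24 - 1*11 = 24 - 11 = 13)
(-95 + R)² = (-95 + 13)² = (-82)² = 6724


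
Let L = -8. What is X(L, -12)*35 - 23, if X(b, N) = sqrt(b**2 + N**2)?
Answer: -23 + 140*sqrt(13) ≈ 481.78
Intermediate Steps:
X(b, N) = sqrt(N**2 + b**2)
X(L, -12)*35 - 23 = sqrt((-12)**2 + (-8)**2)*35 - 23 = sqrt(144 + 64)*35 - 23 = sqrt(208)*35 - 23 = (4*sqrt(13))*35 - 23 = 140*sqrt(13) - 23 = -23 + 140*sqrt(13)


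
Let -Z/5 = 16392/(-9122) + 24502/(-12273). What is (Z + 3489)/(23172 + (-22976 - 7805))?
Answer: -196366002467/425930157177 ≈ -0.46103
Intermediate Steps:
Z = 1061715650/55977153 (Z = -5*(16392/(-9122) + 24502/(-12273)) = -5*(16392*(-1/9122) + 24502*(-1/12273)) = -5*(-8196/4561 - 24502/12273) = -5*(-212343130/55977153) = 1061715650/55977153 ≈ 18.967)
(Z + 3489)/(23172 + (-22976 - 7805)) = (1061715650/55977153 + 3489)/(23172 + (-22976 - 7805)) = 196366002467/(55977153*(23172 - 30781)) = (196366002467/55977153)/(-7609) = (196366002467/55977153)*(-1/7609) = -196366002467/425930157177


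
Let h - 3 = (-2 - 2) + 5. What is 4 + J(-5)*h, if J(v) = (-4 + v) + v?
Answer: -52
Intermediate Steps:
J(v) = -4 + 2*v
h = 4 (h = 3 + ((-2 - 2) + 5) = 3 + (-4 + 5) = 3 + 1 = 4)
4 + J(-5)*h = 4 + (-4 + 2*(-5))*4 = 4 + (-4 - 10)*4 = 4 - 14*4 = 4 - 56 = -52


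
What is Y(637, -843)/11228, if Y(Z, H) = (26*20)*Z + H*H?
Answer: 1041889/11228 ≈ 92.794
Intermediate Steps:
Y(Z, H) = H² + 520*Z (Y(Z, H) = 520*Z + H² = H² + 520*Z)
Y(637, -843)/11228 = ((-843)² + 520*637)/11228 = (710649 + 331240)*(1/11228) = 1041889*(1/11228) = 1041889/11228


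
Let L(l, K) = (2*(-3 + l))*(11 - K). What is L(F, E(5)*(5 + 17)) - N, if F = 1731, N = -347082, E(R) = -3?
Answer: 613194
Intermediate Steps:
L(l, K) = (-6 + 2*l)*(11 - K)
L(F, E(5)*(5 + 17)) - N = (-66 + 6*(-3*(5 + 17)) + 22*1731 - 2*(-3*(5 + 17))*1731) - 1*(-347082) = (-66 + 6*(-3*22) + 38082 - 2*(-3*22)*1731) + 347082 = (-66 + 6*(-66) + 38082 - 2*(-66)*1731) + 347082 = (-66 - 396 + 38082 + 228492) + 347082 = 266112 + 347082 = 613194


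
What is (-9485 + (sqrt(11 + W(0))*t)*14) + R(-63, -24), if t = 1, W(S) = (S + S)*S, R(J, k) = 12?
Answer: -9473 + 14*sqrt(11) ≈ -9426.6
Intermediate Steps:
W(S) = 2*S**2 (W(S) = (2*S)*S = 2*S**2)
(-9485 + (sqrt(11 + W(0))*t)*14) + R(-63, -24) = (-9485 + (sqrt(11 + 2*0**2)*1)*14) + 12 = (-9485 + (sqrt(11 + 2*0)*1)*14) + 12 = (-9485 + (sqrt(11 + 0)*1)*14) + 12 = (-9485 + (sqrt(11)*1)*14) + 12 = (-9485 + sqrt(11)*14) + 12 = (-9485 + 14*sqrt(11)) + 12 = -9473 + 14*sqrt(11)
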